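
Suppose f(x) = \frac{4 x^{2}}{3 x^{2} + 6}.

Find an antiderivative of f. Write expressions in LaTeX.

An antiderivative is F(x) = \frac{4 \left(x - \sqrt{2} \operatorname{atan}{\left(\frac{\sqrt{2} x}{2} \right)}\right)}{3}.

A first test for any F(x): its x-derivative must equal f(x) identically.
Check: d/dx[\frac{4 \left(x - \sqrt{2} \operatorname{atan}{\left(\frac{\sqrt{2} x}{2} \right)}\right)}{3}] = \frac{4 x^{2}}{3 x^{2} + 6} = f(x).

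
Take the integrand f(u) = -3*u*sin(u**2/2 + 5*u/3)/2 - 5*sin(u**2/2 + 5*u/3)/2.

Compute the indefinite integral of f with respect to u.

F(u) = 3*cos(u**2/2 + 5*u/3)/2 + C

f matches the chain-rule pattern g'(h)*h' with inner function h(u) = u**2/2 + 5*u/3; substituting w = h(u) collapses the integral.
Check: d/du[3*cos(u**2/2 + 5*u/3)/2] = -3*u*sin(u**2/2 + 5*u/3)/2 - 5*sin(u**2/2 + 5*u/3)/2 = f(u).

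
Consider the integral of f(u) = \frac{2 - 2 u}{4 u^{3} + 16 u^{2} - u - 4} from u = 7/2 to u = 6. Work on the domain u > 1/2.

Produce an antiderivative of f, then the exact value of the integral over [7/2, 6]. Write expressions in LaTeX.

The denominator factors as \left(u + 4\right) \left(2 u - 1\right) \left(2 u + 1\right); partial fractions split f into directly integrable pieces: - \frac{3}{7 \left(2 u + 1\right)} + \frac{1}{9 \left(2 u - 1\right)} + \frac{10}{63 \left(u + 4\right)}.
F(u) = \frac{7 \log{\left(u - \frac{1}{2} \right)} - 27 \log{\left(u + \frac{1}{2} \right)} + 20 \log{\left(u + 4 \right)}}{126} is an antiderivative of f.
Check: d/du[\frac{7 \log{\left(u - \frac{1}{2} \right)} - 27 \log{\left(u + \frac{1}{2} \right)} + 20 \log{\left(u + 4 \right)}}{126}] = \frac{2 - 2 u}{4 u^{3} + 16 u^{2} - u - 4} = f(u).
F(6) = - \frac{3 \log{\left(\frac{13}{2} \right)}}{14} + \frac{\log{\left(\frac{11}{2} \right)}}{18} + \frac{10 \log{\left(10 \right)}}{63}; F(7/2) = - \frac{3 \log{\left(4 \right)}}{14} + \frac{\log{\left(3 \right)}}{18} + \frac{10 \log{\left(\frac{15}{2} \right)}}{63}.
Integral = F(6) - F(7/2) = - \frac{3 \log{\left(\frac{13}{2} \right)}}{14} - \frac{10 \log{\left(\frac{15}{2} \right)}}{63} - \frac{\log{\left(3 \right)}}{18} + \frac{\log{\left(\frac{11}{2} \right)}}{18} + \frac{3 \log{\left(4 \right)}}{14} + \frac{10 \log{\left(10 \right)}}{63}.

Antiderivative: F(u) = \frac{7 \log{\left(u - \frac{1}{2} \right)} - 27 \log{\left(u + \frac{1}{2} \right)} + 20 \log{\left(u + 4 \right)}}{126}; value = - \frac{3 \log{\left(\frac{13}{2} \right)}}{14} - \frac{10 \log{\left(\frac{15}{2} \right)}}{63} - \frac{\log{\left(3 \right)}}{18} + \frac{\log{\left(\frac{11}{2} \right)}}{18} + \frac{3 \log{\left(4 \right)}}{14} + \frac{10 \log{\left(10 \right)}}{63}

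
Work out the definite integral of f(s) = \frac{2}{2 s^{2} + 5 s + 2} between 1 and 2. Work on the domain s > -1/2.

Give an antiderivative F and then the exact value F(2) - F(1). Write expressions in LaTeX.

The denominator factors as \left(s + 2\right) \left(2 s + 1\right); partial fractions split f into directly integrable pieces: \frac{4}{3 \left(2 s + 1\right)} - \frac{2}{3 \left(s + 2\right)}.
F(s) = \frac{2 \left(\log{\left(s + \frac{1}{2} \right)} - \log{\left(s + 2 \right)}\right)}{3} is an antiderivative of f.
Check: d/ds[\frac{2 \left(\log{\left(s + \frac{1}{2} \right)} - \log{\left(s + 2 \right)}\right)}{3}] = \frac{2}{2 s^{2} + 5 s + 2} = f(s).
F(2) = - \frac{2 \log{\left(4 \right)}}{3} + \frac{2 \log{\left(\frac{5}{2} \right)}}{3}; F(1) = - \frac{2 \log{\left(3 \right)}}{3} + \frac{2 \log{\left(\frac{3}{2} \right)}}{3}.
Integral = F(2) - F(1) = - \frac{2 \log{\left(4 \right)}}{3} - \frac{2 \log{\left(\frac{3}{2} \right)}}{3} + \frac{2 \log{\left(\frac{5}{2} \right)}}{3} + \frac{2 \log{\left(3 \right)}}{3}.

Antiderivative: F(s) = \frac{2 \left(\log{\left(s + \frac{1}{2} \right)} - \log{\left(s + 2 \right)}\right)}{3}; value = - \frac{2 \log{\left(4 \right)}}{3} - \frac{2 \log{\left(\frac{3}{2} \right)}}{3} + \frac{2 \log{\left(\frac{5}{2} \right)}}{3} + \frac{2 \log{\left(3 \right)}}{3}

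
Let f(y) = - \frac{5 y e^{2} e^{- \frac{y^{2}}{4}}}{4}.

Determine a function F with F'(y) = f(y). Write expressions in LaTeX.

f matches the chain-rule pattern g'(h)*h' with inner function h(y) = 2 - \frac{y^{2}}{4}; substituting u = h(y) collapses the integral.
Check: d/dy[\frac{5 e^{2} e^{- \frac{y^{2}}{4}}}{2}] = - \frac{5 y e^{2} e^{- \frac{y^{2}}{4}}}{4} = f(y).

An antiderivative is F(y) = \frac{5 e^{2} e^{- \frac{y^{2}}{4}}}{2}.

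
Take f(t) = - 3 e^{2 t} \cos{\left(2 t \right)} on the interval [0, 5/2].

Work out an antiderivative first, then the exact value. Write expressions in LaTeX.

A first test for any F(t): its t-derivative must equal f(t) identically.
F(t) = - \frac{3 \left(\sin{\left(2 t \right)} + \cos{\left(2 t \right)}\right) e^{2 t}}{4} is an antiderivative of f.
Check: d/dt[- \frac{3 \left(\sin{\left(2 t \right)} + \cos{\left(2 t \right)}\right) e^{2 t}}{4}] = - 3 e^{2 t} \cos{\left(2 t \right)} = f(t).
F(5/2) = - \frac{3 e^{5} \cos{\left(5 \right)}}{4} - \frac{3 e^{5} \sin{\left(5 \right)}}{4}; F(0) = - \frac{3}{4}.
Integral = F(5/2) - F(0) = - \frac{3 e^{5} \cos{\left(5 \right)}}{4} + \frac{3}{4} - \frac{3 e^{5} \sin{\left(5 \right)}}{4}.

Antiderivative: F(t) = - \frac{3 \left(\sin{\left(2 t \right)} + \cos{\left(2 t \right)}\right) e^{2 t}}{4}; value = - \frac{3 e^{5} \cos{\left(5 \right)}}{4} + \frac{3}{4} - \frac{3 e^{5} \sin{\left(5 \right)}}{4}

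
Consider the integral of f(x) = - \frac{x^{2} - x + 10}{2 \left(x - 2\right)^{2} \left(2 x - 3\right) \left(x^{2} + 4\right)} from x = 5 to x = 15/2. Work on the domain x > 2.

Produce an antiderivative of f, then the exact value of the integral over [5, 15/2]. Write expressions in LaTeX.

The denominator factors as 2 \left(x - 2\right)^{2} \left(2 x - 3\right) \left(x^{2} + 4\right); partial fractions split f into directly integrable pieces: \frac{13 x - 18}{400 \left(x^{2} + 4\right)} - \frac{86}{25 \left(2 x - 3\right)} + \frac{27}{16 \left(x - 2\right)} - \frac{3}{4 \left(x - 2\right)^{2}}.
F(x) = \frac{27 \log{\left(x - 2 \right)}}{16} - \frac{43 \log{\left(x - \frac{3}{2} \right)}}{25} + \frac{13 \log{\left(x^{2} + 4 \right)}}{800} - \frac{9 \operatorname{atan}{\left(\frac{x}{2} \right)}}{400} + \frac{3}{4 x - 8} is an antiderivative of f.
Check: d/dx[\frac{27 \log{\left(x - 2 \right)}}{16} - \frac{43 \log{\left(x - \frac{3}{2} \right)}}{25} + \frac{13 \log{\left(x^{2} + 4 \right)}}{800} - \frac{9 \operatorname{atan}{\left(\frac{x}{2} \right)}}{400} + \frac{3}{4 x - 8}] = \frac{- x^{2} + x - 10}{4 x^{5} - 22 x^{4} + 56 x^{3} - 112 x^{2} + 160 x - 96}, which equals f(x).
F(15/2) = - \frac{43 \log{\left(6 \right)}}{25} - \frac{9 \operatorname{atan}{\left(\frac{15}{4} \right)}}{400} + \frac{13 \log{\left(\frac{241}{4} \right)}}{800} + \frac{3}{22} + \frac{27 \log{\left(\frac{11}{2} \right)}}{16}; F(5) = - \frac{43 \log{\left(\frac{7}{2} \right)}}{25} - \frac{9 \operatorname{atan}{\left(\frac{5}{2} \right)}}{400} + \frac{13 \log{\left(29 \right)}}{800} + \frac{1}{4} + \frac{27 \log{\left(3 \right)}}{16}.
Integral = F(15/2) - F(5) = - \frac{43 \log{\left(6 \right)}}{25} - \frac{27 \log{\left(3 \right)}}{16} - \frac{5}{44} - \frac{13 \log{\left(29 \right)}}{800} - \frac{9 \operatorname{atan}{\left(\frac{15}{4} \right)}}{400} + \frac{9 \operatorname{atan}{\left(\frac{5}{2} \right)}}{400} + \frac{13 \log{\left(\frac{241}{4} \right)}}{800} + \frac{43 \log{\left(\frac{7}{2} \right)}}{25} + \frac{27 \log{\left(\frac{11}{2} \right)}}{16}.

Antiderivative: F(x) = \frac{27 \log{\left(x - 2 \right)}}{16} - \frac{43 \log{\left(x - \frac{3}{2} \right)}}{25} + \frac{13 \log{\left(x^{2} + 4 \right)}}{800} - \frac{9 \operatorname{atan}{\left(\frac{x}{2} \right)}}{400} + \frac{3}{4 x - 8}; value = - \frac{43 \log{\left(6 \right)}}{25} - \frac{27 \log{\left(3 \right)}}{16} - \frac{5}{44} - \frac{13 \log{\left(29 \right)}}{800} - \frac{9 \operatorname{atan}{\left(\frac{15}{4} \right)}}{400} + \frac{9 \operatorname{atan}{\left(\frac{5}{2} \right)}}{400} + \frac{13 \log{\left(\frac{241}{4} \right)}}{800} + \frac{43 \log{\left(\frac{7}{2} \right)}}{25} + \frac{27 \log{\left(\frac{11}{2} \right)}}{16}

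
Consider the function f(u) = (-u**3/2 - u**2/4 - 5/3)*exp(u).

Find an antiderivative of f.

f has the shape v'r + vr' for v = -u**3/2 + 5*u**2/4 - 5*u/2 + 5/6 and r = exp(u) — it is the derivative of the product v*r.
Check: d/du[-(6*u**3 - 15*u**2 + 30*u - 10)*exp(u)/12] = -u**3*exp(u)/2 - u**2*exp(u)/4 - 5*exp(u)/3, which equals f(u).

An antiderivative is F(u) = -(6*u**3 - 15*u**2 + 30*u - 10)*exp(u)/12.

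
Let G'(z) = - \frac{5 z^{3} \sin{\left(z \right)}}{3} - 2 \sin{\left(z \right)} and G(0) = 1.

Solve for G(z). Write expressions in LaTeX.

G(z) = \frac{5 z^{3} \cos{\left(z \right)} - 15 z^{2} \sin{\left(z \right)} - 30 z \cos{\left(z \right)} + 30 \sin{\left(z \right)} + 6 \cos{\left(z \right)} - 3}{3}

The integrand splits into summands that can be handled one at a time.
A general antiderivative is \frac{5 z^{3} \cos{\left(z \right)}}{3} - 5 z^{2} \sin{\left(z \right)} - 10 z \cos{\left(z \right)} + 10 \sin{\left(z \right)} + 2 \cos{\left(z \right)} + C.
The condition gives C = 1 - (2) = -1.
So G(z) = \frac{5 z^{3} \cos{\left(z \right)} - 15 z^{2} \sin{\left(z \right)} - 30 z \cos{\left(z \right)} + 30 \sin{\left(z \right)} + 6 \cos{\left(z \right)} - 3}{3}.
Check: d/dz[\frac{5 z^{3} \cos{\left(z \right)} - 15 z^{2} \sin{\left(z \right)} - 30 z \cos{\left(z \right)} + 30 \sin{\left(z \right)} + 6 \cos{\left(z \right)} - 3}{3}] = - \frac{5 z^{3} \sin{\left(z \right)}}{3} - 2 \sin{\left(z \right)} = G'(z).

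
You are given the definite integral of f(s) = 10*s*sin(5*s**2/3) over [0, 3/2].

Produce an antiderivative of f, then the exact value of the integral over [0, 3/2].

Antiderivative: F(s) = -3*cos(5*s**2/3); value = 3 - 3*cos(15/4)

The substitution u = 5*s**2/3 works: f is exactly (dF/du)*(du/ds) for that inner function.
F(s) = -3*cos(5*s**2/3) is an antiderivative of f.
Check: d/ds[-3*cos(5*s**2/3)] = 10*s*sin(5*s**2/3) = f(s).
F(3/2) = -3*cos(15/4); F(0) = -3.
Integral = F(3/2) - F(0) = 3 - 3*cos(15/4).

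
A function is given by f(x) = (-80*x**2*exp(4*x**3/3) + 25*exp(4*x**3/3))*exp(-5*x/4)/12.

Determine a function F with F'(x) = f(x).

An antiderivative is F(x) = -5*exp(4*x**3/3 - 5*x/4)/3.

The substitution u = 4*x**3/3 - 5*x/4 works: f is exactly (dF/du)*(du/dx) for that inner function.
Check: d/dx[-5*exp(4*x**3/3 - 5*x/4)/3] = -20*x**2*exp(-5*x/4)*exp(4*x**3/3)/3 + 25*exp(-5*x/4)*exp(4*x**3/3)/12, which equals f(x).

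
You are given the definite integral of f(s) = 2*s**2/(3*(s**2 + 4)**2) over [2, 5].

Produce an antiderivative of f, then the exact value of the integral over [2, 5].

Recover f(s) by differentiating a candidate F(s); any mismatch rules it out.
F(s) = (s**2*atan(s/2) - 2*s + 4*atan(s/2))/(6*(s**2 + 4)) is an antiderivative of f.
Check: d/ds[(s**2*atan(s/2) - 2*s + 4*atan(s/2))/(6*(s**2 + 4))] = 2*s**2/(3*s**4 + 24*s**2 + 48), which equals f(s).
F(5) = -5/87 + atan(5/2)/6; F(2) = -1/12 + pi/24.
Integral = F(5) - F(2) = -pi/24 + 3/116 + atan(5/2)/6.

Antiderivative: F(s) = (s**2*atan(s/2) - 2*s + 4*atan(s/2))/(6*(s**2 + 4)); value = -pi/24 + 3/116 + atan(5/2)/6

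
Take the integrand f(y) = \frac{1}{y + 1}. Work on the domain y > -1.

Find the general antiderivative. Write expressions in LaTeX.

Since d/dy undoes antidifferentiation here, F'(y) = f(y) is required of F(y).
Check: d/dy[\log{\left(2 y + 2 \right)}] = \frac{1}{y + 1} = f(y).

F(y) = \log{\left(2 y + 2 \right)} + C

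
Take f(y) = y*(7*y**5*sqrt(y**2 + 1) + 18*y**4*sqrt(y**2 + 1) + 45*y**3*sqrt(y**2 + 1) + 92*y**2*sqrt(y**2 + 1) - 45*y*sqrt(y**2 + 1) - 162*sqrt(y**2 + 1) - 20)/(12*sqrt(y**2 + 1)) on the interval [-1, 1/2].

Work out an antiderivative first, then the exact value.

Recover f(y) by differentiating a candidate F(y); any mismatch rules it out.
F(y) = (y**7 + 3*y**6 + 9*y**5 + 23*y**4 - 15*y**3 - 81*y**2 - 20*sqrt(y**2 + 1) + 60)/12 is an antiderivative of f.
Check: d/dy[(y**7 + 3*y**6 + 9*y**5 + 23*y**4 - 15*y**3 - 81*y**2 - 20*sqrt(y**2 + 1) + 60)/12] = (7*y**6*sqrt(y**2 + 1) + 18*y**5*sqrt(y**2 + 1) + 45*y**4*sqrt(y**2 + 1) + 92*y**3*sqrt(y**2 + 1) - 45*y**2*sqrt(y**2 + 1) - 162*y*sqrt(y**2 + 1) - 20*y)/(12*sqrt(y**2 + 1)), which equals f(y).
F(1/2) = 5075/1536 - 5*sqrt(5)/6; F(-1) = 5/6 - 5*sqrt(2)/3.
Integral = F(1/2) - F(-1) = -5*sqrt(5)/6 + 5*sqrt(2)/3 + 1265/512.

Antiderivative: F(y) = (y**7 + 3*y**6 + 9*y**5 + 23*y**4 - 15*y**3 - 81*y**2 - 20*sqrt(y**2 + 1) + 60)/12; value = -5*sqrt(5)/6 + 5*sqrt(2)/3 + 1265/512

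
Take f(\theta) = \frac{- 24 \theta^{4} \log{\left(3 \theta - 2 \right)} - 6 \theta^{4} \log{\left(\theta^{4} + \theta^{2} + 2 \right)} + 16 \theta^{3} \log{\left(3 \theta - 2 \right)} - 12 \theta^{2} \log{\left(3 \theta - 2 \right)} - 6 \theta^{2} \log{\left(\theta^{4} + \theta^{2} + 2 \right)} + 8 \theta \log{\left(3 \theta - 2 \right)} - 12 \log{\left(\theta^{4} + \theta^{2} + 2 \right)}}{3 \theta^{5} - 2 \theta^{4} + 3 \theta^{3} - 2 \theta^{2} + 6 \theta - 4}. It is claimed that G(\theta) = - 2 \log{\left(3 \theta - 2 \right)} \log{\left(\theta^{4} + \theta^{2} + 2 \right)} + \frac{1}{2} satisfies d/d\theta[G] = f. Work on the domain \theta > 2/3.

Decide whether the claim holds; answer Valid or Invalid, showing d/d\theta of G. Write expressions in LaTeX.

d/d\theta[G] = \frac{- 24 \theta^{4} \log{\left(3 \theta - 2 \right)} - 6 \theta^{4} \log{\left(\theta^{4} + \theta^{2} + 2 \right)} + 16 \theta^{3} \log{\left(3 \theta - 2 \right)} - 12 \theta^{2} \log{\left(3 \theta - 2 \right)} - 6 \theta^{2} \log{\left(\theta^{4} + \theta^{2} + 2 \right)} + 8 \theta \log{\left(3 \theta - 2 \right)} - 12 \log{\left(\theta^{4} + \theta^{2} + 2 \right)}}{3 \theta^{5} - 2 \theta^{4} + 3 \theta^{3} - 2 \theta^{2} + 6 \theta - 4}
This equals f(\theta) exactly, so the claim holds.

Valid - the claim checks out under differentiation.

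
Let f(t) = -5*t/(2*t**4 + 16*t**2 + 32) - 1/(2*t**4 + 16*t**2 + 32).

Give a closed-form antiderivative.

Integrate term by term and add the pieces.
Check: d/dt[-t/(16*t**2 + 64) - atan(t/2)/32 + 20/(16*t**2 + 64)] = (-5*t - 1)/(2*t**4 + 16*t**2 + 32), which equals f(t).

An antiderivative is F(t) = -t/(16*t**2 + 64) - atan(t/2)/32 + 20/(16*t**2 + 64).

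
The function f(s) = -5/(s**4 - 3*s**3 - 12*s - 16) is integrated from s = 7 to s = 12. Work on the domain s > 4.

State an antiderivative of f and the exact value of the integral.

Antiderivative: F(s) = -log(s - 4)/20 + log(s + 1)/5 - 3*log(s**2 + 4)/40 + atan(s/2)/5; value = -log(8)/4 - 3*log(148)/40 - atan(7/2)/5 + log(3)/20 + atan(6)/5 + 3*log(53)/40 + log(13)/5

The denominator factors as (s - 4)*(s + 1)*(s**2 + 4); partial fractions split f into directly integrable pieces: -(3*s - 8)/(20*(s**2 + 4)) + 1/(5*(s + 1)) - 1/(20*(s - 4)).
F(s) = -log(s - 4)/20 + log(s + 1)/5 - 3*log(s**2 + 4)/40 + atan(s/2)/5 is an antiderivative of f.
Check: d/ds[-log(s - 4)/20 + log(s + 1)/5 - 3*log(s**2 + 4)/40 + atan(s/2)/5] = -5/(s**4 - 3*s**3 - 12*s - 16) = f(s).
F(12) = -3*log(148)/40 - log(8)/20 + atan(6)/5 + log(13)/5; F(7) = -3*log(53)/40 - log(3)/20 + atan(7/2)/5 + log(8)/5.
Integral = F(12) - F(7) = -log(8)/4 - 3*log(148)/40 - atan(7/2)/5 + log(3)/20 + atan(6)/5 + 3*log(53)/40 + log(13)/5.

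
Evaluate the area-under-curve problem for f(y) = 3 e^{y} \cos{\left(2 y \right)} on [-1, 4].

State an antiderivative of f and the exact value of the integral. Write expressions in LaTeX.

Antiderivative: F(y) = \frac{6 e^{y} \sin{\left(2 y \right)}}{5} + \frac{3 e^{y} \cos{\left(2 y \right)}}{5}; value = \frac{3 e^{4} \cos{\left(8 \right)}}{5} - \frac{3 \cos{\left(2 \right)}}{5 e} + \frac{6 \sin{\left(2 \right)}}{5 e} + \frac{6 e^{4} \sin{\left(8 \right)}}{5}

Since d/dy undoes antidifferentiation here, F'(y) = f(y) is required of F(y).
F(y) = \frac{6 e^{y} \sin{\left(2 y \right)}}{5} + \frac{3 e^{y} \cos{\left(2 y \right)}}{5} is an antiderivative of f.
Check: d/dy[\frac{6 e^{y} \sin{\left(2 y \right)}}{5} + \frac{3 e^{y} \cos{\left(2 y \right)}}{5}] = 3 e^{y} \cos{\left(2 y \right)} = f(y).
F(4) = \frac{3 e^{4} \cos{\left(8 \right)}}{5} + \frac{6 e^{4} \sin{\left(8 \right)}}{5}; F(-1) = - \frac{6 \sin{\left(2 \right)}}{5 e} + \frac{3 \cos{\left(2 \right)}}{5 e}.
Integral = F(4) - F(-1) = \frac{3 e^{4} \cos{\left(8 \right)}}{5} - \frac{3 \cos{\left(2 \right)}}{5 e} + \frac{6 \sin{\left(2 \right)}}{5 e} + \frac{6 e^{4} \sin{\left(8 \right)}}{5}.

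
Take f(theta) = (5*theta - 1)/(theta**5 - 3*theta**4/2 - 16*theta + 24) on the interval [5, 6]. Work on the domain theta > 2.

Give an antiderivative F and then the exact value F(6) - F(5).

The denominator factors as (theta - 2)*(theta + 2)*(2*theta - 3)*(theta**2 + 4); partial fractions split f into directly integrable pieces: (13*theta - 43)/(100*(theta**2 + 4)) - 208/(175*(2*theta - 3)) - 11/(112*(theta + 2)) + 9/(16*(theta - 2)).
F(theta) = 9*log(theta - 2)/16 - 104*log(theta - 3/2)/175 - 11*log(theta + 2)/112 + 13*log(theta**2 + 4)/200 - 43*atan(theta/2)/200 is an antiderivative of f.
Check: d/dtheta[9*log(theta - 2)/16 - 104*log(theta - 3/2)/175 - 11*log(theta + 2)/112 + 13*log(theta**2 + 4)/200 - 43*atan(theta/2)/200] = (10*theta - 2)/(2*theta**5 - 3*theta**4 - 32*theta + 48), which equals f(theta).
F(6) = -104*log(9/2)/175 - 43*atan(3)/200 - 11*log(8)/112 + 13*log(40)/200 + 9*log(4)/16; F(5) = -104*log(7/2)/175 - 43*atan(5/2)/200 - 11*log(7)/112 + 13*log(29)/200 + 9*log(3)/16.
Integral = F(6) - F(5) = -104*log(9/2)/175 - 9*log(3)/16 - 43*atan(3)/200 - 13*log(29)/200 - 11*log(8)/112 + 11*log(7)/112 + 13*log(40)/200 + 43*atan(5/2)/200 + 104*log(7/2)/175 + 9*log(4)/16.

Antiderivative: F(theta) = 9*log(theta - 2)/16 - 104*log(theta - 3/2)/175 - 11*log(theta + 2)/112 + 13*log(theta**2 + 4)/200 - 43*atan(theta/2)/200; value = -104*log(9/2)/175 - 9*log(3)/16 - 43*atan(3)/200 - 13*log(29)/200 - 11*log(8)/112 + 11*log(7)/112 + 13*log(40)/200 + 43*atan(5/2)/200 + 104*log(7/2)/175 + 9*log(4)/16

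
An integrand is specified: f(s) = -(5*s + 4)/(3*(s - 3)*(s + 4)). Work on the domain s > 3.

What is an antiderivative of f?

The denominator factors as 3*(s - 3)*(s + 4); partial fractions split f into directly integrable pieces: -16/(21*(s + 4)) - 19/(21*(s - 3)).
Check: d/ds[-19*log(s - 3)/21 - 16*log(s + 4)/21] = (-5*s - 4)/(3*s**2 + 3*s - 36), which equals f(s).

An antiderivative is F(s) = -19*log(s - 3)/21 - 16*log(s + 4)/21.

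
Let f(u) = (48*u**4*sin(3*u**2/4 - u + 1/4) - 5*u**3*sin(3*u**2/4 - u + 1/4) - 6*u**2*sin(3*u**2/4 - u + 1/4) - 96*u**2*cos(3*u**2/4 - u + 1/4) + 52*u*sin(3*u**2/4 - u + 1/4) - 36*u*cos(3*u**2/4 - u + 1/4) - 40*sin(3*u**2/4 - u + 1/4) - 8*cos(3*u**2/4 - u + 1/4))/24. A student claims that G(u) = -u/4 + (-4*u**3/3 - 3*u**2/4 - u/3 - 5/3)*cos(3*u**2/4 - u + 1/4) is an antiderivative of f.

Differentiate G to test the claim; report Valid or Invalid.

d/du[G] = 2*u**4*sin(3*u**2/4 - u + 1/4) - 5*u**3*sin(3*u**2/4 - u + 1/4)/24 - u**2*sin(3*u**2/4 - u + 1/4)/4 - 4*u**2*cos(3*u**2/4 - u + 1/4) + 13*u*sin(3*u**2/4 - u + 1/4)/6 - 3*u*cos(3*u**2/4 - u + 1/4)/2 - 5*sin(3*u**2/4 - u + 1/4)/3 - cos(3*u**2/4 - u + 1/4)/3 - 1/4
d/du[G] - f(u) = -1/4 != 0.

Invalid: d/du[G] - f = -1/4, which is not 0.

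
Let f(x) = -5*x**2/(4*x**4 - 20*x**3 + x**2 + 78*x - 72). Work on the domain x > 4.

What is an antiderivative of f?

The denominator factors as (x - 4)*(x + 2)*(2*x - 3)**2; partial fractions split f into directly integrable pieces: 228/(245*(2*x - 3)) + 9/(7*(2*x - 3)**2) + 10/(147*(x + 2)) - 8/(15*(x - 4)).
Check: d/dx[(-1568*x*log(x - 4) + 1368*x*log(x - 3/2) + 200*x*log(x + 2) + 2352*log(x - 4) - 2052*log(x - 3/2) - 300*log(x + 2) - 945)/(2940*x - 4410)] = -5*x**2/(4*x**4 - 20*x**3 + x**2 + 78*x - 72) = f(x).

An antiderivative is F(x) = (-1568*x*log(x - 4) + 1368*x*log(x - 3/2) + 200*x*log(x + 2) + 2352*log(x - 4) - 2052*log(x - 3/2) - 300*log(x + 2) - 945)/(2940*x - 4410).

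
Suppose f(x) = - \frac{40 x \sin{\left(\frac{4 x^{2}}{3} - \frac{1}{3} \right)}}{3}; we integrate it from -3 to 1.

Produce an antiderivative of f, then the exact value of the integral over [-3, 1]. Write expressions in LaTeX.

Antiderivative: F(x) = 5 \cos{\left(\frac{4 x^{2}}{3} - \frac{1}{3} \right)}; value = - 5 \cos{\left(\frac{35}{3} \right)} + 5 \cos{\left(1 \right)}

The substitution u = \frac{4 x^{2}}{3} - \frac{1}{3} works: f is exactly (dF/du)*(du/dx) for that inner function.
F(x) = 5 \cos{\left(\frac{4 x^{2}}{3} - \frac{1}{3} \right)} is an antiderivative of f.
Check: d/dx[5 \cos{\left(\frac{4 x^{2}}{3} - \frac{1}{3} \right)}] = - \frac{40 x \sin{\left(\frac{4 x^{2}}{3} - \frac{1}{3} \right)}}{3} = f(x).
F(1) = 5 \cos{\left(1 \right)}; F(-3) = 5 \cos{\left(\frac{35}{3} \right)}.
Integral = F(1) - F(-3) = - 5 \cos{\left(\frac{35}{3} \right)} + 5 \cos{\left(1 \right)}.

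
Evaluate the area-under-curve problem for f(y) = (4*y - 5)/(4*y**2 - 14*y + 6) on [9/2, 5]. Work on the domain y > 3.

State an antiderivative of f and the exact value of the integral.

Antiderivative: F(y) = 7*log(y - 3)/10 + 3*log(y - 1/2)/10; value = -3*log(4)/10 - 7*log(3/2)/10 + 3*log(9/2)/10 + 7*log(2)/10

Factor the denominator (2*(y - 3)*(2*y - 1)) and decompose: f = 3/(5*(2*y - 1)) + 7/(10*(y - 3)); each piece integrates to a log, atan, or power term.
F(y) = 7*log(y - 3)/10 + 3*log(y - 1/2)/10 is an antiderivative of f.
Check: d/dy[7*log(y - 3)/10 + 3*log(y - 1/2)/10] = (4*y - 5)/(4*y**2 - 14*y + 6) = f(y).
F(5) = 3*log(9/2)/10 + 7*log(2)/10; F(9/2) = 7*log(3/2)/10 + 3*log(4)/10.
Integral = F(5) - F(9/2) = -3*log(4)/10 - 7*log(3/2)/10 + 3*log(9/2)/10 + 7*log(2)/10.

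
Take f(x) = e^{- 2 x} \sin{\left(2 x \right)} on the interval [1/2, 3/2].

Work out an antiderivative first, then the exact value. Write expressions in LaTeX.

Any candidate F(x) must reproduce f(x) exactly when differentiated.
F(x) = - \frac{e^{- 2 x} \sin{\left(2 x \right)}}{4} - \frac{e^{- 2 x} \cos{\left(2 x \right)}}{4} is an antiderivative of f.
Check: d/dx[- \frac{e^{- 2 x} \sin{\left(2 x \right)}}{4} - \frac{e^{- 2 x} \cos{\left(2 x \right)}}{4}] = e^{- 2 x} \sin{\left(2 x \right)} = f(x).
F(3/2) = - \frac{\sin{\left(3 \right)}}{4 e^{3}} - \frac{\cos{\left(3 \right)}}{4 e^{3}}; F(1/2) = - \frac{\sin{\left(1 \right)}}{4 e} - \frac{\cos{\left(1 \right)}}{4 e}.
Integral = F(3/2) - F(1/2) = - \frac{\sin{\left(3 \right)}}{4 e^{3}} - \frac{\cos{\left(3 \right)}}{4 e^{3}} + \frac{\cos{\left(1 \right)}}{4 e} + \frac{\sin{\left(1 \right)}}{4 e}.

Antiderivative: F(x) = - \frac{e^{- 2 x} \sin{\left(2 x \right)}}{4} - \frac{e^{- 2 x} \cos{\left(2 x \right)}}{4}; value = - \frac{\sin{\left(3 \right)}}{4 e^{3}} - \frac{\cos{\left(3 \right)}}{4 e^{3}} + \frac{\cos{\left(1 \right)}}{4 e} + \frac{\sin{\left(1 \right)}}{4 e}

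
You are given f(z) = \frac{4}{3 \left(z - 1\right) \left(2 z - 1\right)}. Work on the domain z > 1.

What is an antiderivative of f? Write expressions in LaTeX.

An antiderivative is F(z) = \frac{4 \log{\left(z - 1 \right)}}{3} - \frac{4 \log{\left(z - \frac{1}{2} \right)}}{3}.

Factor the denominator (3 \left(z - 1\right) \left(2 z - 1\right)) and decompose: f = - \frac{8}{3 \left(2 z - 1\right)} + \frac{4}{3 \left(z - 1\right)}; each piece integrates to a log, atan, or power term.
Check: d/dz[\frac{4 \log{\left(z - 1 \right)}}{3} - \frac{4 \log{\left(z - \frac{1}{2} \right)}}{3}] = \frac{4}{6 z^{2} - 9 z + 3}, which equals f(z).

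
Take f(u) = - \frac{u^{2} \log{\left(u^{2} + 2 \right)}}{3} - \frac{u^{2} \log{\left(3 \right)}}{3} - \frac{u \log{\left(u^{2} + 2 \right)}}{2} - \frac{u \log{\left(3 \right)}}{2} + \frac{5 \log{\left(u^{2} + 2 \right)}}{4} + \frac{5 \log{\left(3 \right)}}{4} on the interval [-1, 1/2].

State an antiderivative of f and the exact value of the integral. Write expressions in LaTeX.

The integrand splits into summands that can be handled one at a time.
F(u) = \frac{8 u^{3} + 27 u^{2} + 3 u \left(- 4 u^{2} - 9 u + 45\right) \log{\left(3 u^{2} + 6 \right)} - 318 u - 54 \log{\left(u^{2} + 2 \right)} + 318 \sqrt{2} \operatorname{atan}{\left(\frac{\sqrt{2} u}{2} \right)}}{108} is an antiderivative of f.
Check: d/du[\frac{8 u^{3} + 27 u^{2} + 3 u \left(- 4 u^{2} - 9 u + 45\right) \log{\left(3 u^{2} + 6 \right)} - 318 u - 54 \log{\left(u^{2} + 2 \right)} + 318 \sqrt{2} \operatorname{atan}{\left(\frac{\sqrt{2} u}{2} \right)}}{108}] = - \frac{u^{2} \log{\left(u^{2} + 2 \right)}}{3} - \frac{u^{2} \log{\left(3 \right)}}{3} - \frac{u \log{\left(u^{2} + 2 \right)}}{2} - \frac{u \log{\left(3 \right)}}{2} + \frac{5 \log{\left(u^{2} + 2 \right)}}{4} + \frac{5 \log{\left(3 \right)}}{4} = f(u).
F(1/2) = - \frac{605}{432} - \frac{\log{\left(\frac{9}{4} \right)}}{2} + \frac{79 \log{\left(\frac{27}{4} \right)}}{144} + \frac{53 \sqrt{2} \operatorname{atan}{\left(\frac{\sqrt{2}}{4} \right)}}{18}; F(-1) = - \frac{25 \log{\left(9 \right)}}{18} - \frac{53 \sqrt{2} \operatorname{atan}{\left(\frac{\sqrt{2}}{2} \right)}}{18} - \frac{\log{\left(3 \right)}}{2} + \frac{337}{108}.
Integral = F(1/2) - F(-1) = - \frac{217}{48} - \frac{\log{\left(\frac{9}{4} \right)}}{2} + \frac{\log{\left(3 \right)}}{2} + \frac{79 \log{\left(\frac{27}{4} \right)}}{144} + \frac{53 \sqrt{2} \operatorname{atan}{\left(\frac{\sqrt{2}}{4} \right)}}{18} + \frac{53 \sqrt{2} \operatorname{atan}{\left(\frac{\sqrt{2}}{2} \right)}}{18} + \frac{25 \log{\left(9 \right)}}{18}.

Antiderivative: F(u) = \frac{8 u^{3} + 27 u^{2} + 3 u \left(- 4 u^{2} - 9 u + 45\right) \log{\left(3 u^{2} + 6 \right)} - 318 u - 54 \log{\left(u^{2} + 2 \right)} + 318 \sqrt{2} \operatorname{atan}{\left(\frac{\sqrt{2} u}{2} \right)}}{108}; value = - \frac{217}{48} - \frac{\log{\left(\frac{9}{4} \right)}}{2} + \frac{\log{\left(3 \right)}}{2} + \frac{79 \log{\left(\frac{27}{4} \right)}}{144} + \frac{53 \sqrt{2} \operatorname{atan}{\left(\frac{\sqrt{2}}{4} \right)}}{18} + \frac{53 \sqrt{2} \operatorname{atan}{\left(\frac{\sqrt{2}}{2} \right)}}{18} + \frac{25 \log{\left(9 \right)}}{18}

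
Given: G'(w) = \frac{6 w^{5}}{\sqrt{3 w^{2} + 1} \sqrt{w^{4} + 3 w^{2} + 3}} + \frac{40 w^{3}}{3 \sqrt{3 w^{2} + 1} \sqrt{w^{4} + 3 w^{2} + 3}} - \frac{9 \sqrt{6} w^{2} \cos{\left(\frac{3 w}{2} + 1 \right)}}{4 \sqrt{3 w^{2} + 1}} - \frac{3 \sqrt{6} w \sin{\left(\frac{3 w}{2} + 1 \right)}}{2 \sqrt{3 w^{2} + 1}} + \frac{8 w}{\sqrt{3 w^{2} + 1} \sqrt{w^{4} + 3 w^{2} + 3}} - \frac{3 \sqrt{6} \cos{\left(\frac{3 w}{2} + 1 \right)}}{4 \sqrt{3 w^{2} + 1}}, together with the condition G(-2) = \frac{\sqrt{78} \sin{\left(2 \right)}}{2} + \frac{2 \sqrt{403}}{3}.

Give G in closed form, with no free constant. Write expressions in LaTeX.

Recognize the product-rule pattern: G'(w) = u'v + uv' with u = 2 \sqrt{2 w^{2} + \frac{2}{3}}, v = \frac{\sqrt{\frac{2 w^{4}}{3} + 2 w^{2} + 2}}{2} - \frac{3 \sin{\left(\frac{3 w}{2} + 1 \right)}}{4}, so integration by parts undoes it.
A general antiderivative is 2 \sqrt{2 w^{2} + \frac{2}{3}} \left(\frac{\sqrt{\frac{2 w^{4}}{3} + 2 w^{2} + 2}}{2} - \frac{3 \sin{\left(\frac{3 w}{2} + 1 \right)}}{4}\right) + C.
The condition gives C = \frac{\sqrt{78} \sin{\left(2 \right)}}{2} + \frac{2 \sqrt{403}}{3} - (\frac{\sqrt{78} \sin{\left(2 \right)}}{2} + \frac{2 \sqrt{403}}{3}) = 0.
So G(w) = \frac{\sqrt{6} \sqrt{3 w^{2} + 1} \left(2 \sqrt{6} \sqrt{w^{4} + 3 w^{2} + 3} - 9 \sin{\left(\frac{3 w}{2} + 1 \right)}\right)}{18}.
Check: d/dw[\frac{\sqrt{6} \sqrt{3 w^{2} + 1} \left(2 \sqrt{6} \sqrt{w^{4} + 3 w^{2} + 3} - 9 \sin{\left(\frac{3 w}{2} + 1 \right)}\right)}{18}] = \frac{72 w^{5} + 160 w^{3} - 27 \sqrt{6} w^{2} \sqrt{w^{4} + 3 w^{2} + 3} \cos{\left(\frac{3 w}{2} + 1 \right)} - 18 \sqrt{6} w \sqrt{w^{4} + 3 w^{2} + 3} \sin{\left(\frac{3 w}{2} + 1 \right)} + 96 w - 9 \sqrt{6} \sqrt{w^{4} + 3 w^{2} + 3} \cos{\left(\frac{3 w}{2} + 1 \right)}}{12 \sqrt{3 w^{2} + 1} \sqrt{w^{4} + 3 w^{2} + 3}}, which equals G'(w).

G(w) = \frac{\sqrt{6} \sqrt{3 w^{2} + 1} \left(2 \sqrt{6} \sqrt{w^{4} + 3 w^{2} + 3} - 9 \sin{\left(\frac{3 w}{2} + 1 \right)}\right)}{18}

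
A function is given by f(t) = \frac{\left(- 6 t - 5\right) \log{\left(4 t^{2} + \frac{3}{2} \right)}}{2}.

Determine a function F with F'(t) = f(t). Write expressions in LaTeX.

For F(t) to be correct the identity F'(t) - f(t) = 0 must hold.
Check: d/dt[\frac{3 t^{2}}{2} + 5 t + \left(- \frac{3 t^{2}}{2} - \frac{5 t}{2}\right) \log{\left(4 t^{2} + \frac{3}{2} \right)} - \frac{9 \log{\left(t^{2} + \frac{3}{8} \right)}}{16} - \frac{5 \sqrt{6} \operatorname{atan}{\left(\frac{2 \sqrt{6} t}{3} \right)}}{4}] = - 3 t \log{\left(4 t^{2} + \frac{3}{2} \right)} - \frac{5 \log{\left(4 t^{2} + \frac{3}{2} \right)}}{2}, which equals f(t).

An antiderivative is F(t) = \frac{3 t^{2}}{2} + 5 t + \left(- \frac{3 t^{2}}{2} - \frac{5 t}{2}\right) \log{\left(4 t^{2} + \frac{3}{2} \right)} - \frac{9 \log{\left(t^{2} + \frac{3}{8} \right)}}{16} - \frac{5 \sqrt{6} \operatorname{atan}{\left(\frac{2 \sqrt{6} t}{3} \right)}}{4}.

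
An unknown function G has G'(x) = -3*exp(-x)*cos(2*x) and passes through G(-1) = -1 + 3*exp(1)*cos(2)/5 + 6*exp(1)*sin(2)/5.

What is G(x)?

Since d/dx undoes antidifferentiation here, G(x) must give back the stated G'(x).
A general antiderivative is -6*exp(-x)*sin(2*x)/5 + 3*exp(-x)*cos(2*x)/5 + C.
The condition gives C = -1 + 3*exp(1)*cos(2)/5 + 6*exp(1)*sin(2)/5 - (3*exp(1)*cos(2)/5 + 6*exp(1)*sin(2)/5) = -1.
So G(x) = (-5*exp(x) - 6*sin(2*x) + 3*cos(2*x))*exp(-x)/5.
Check: d/dx[(-5*exp(x) - 6*sin(2*x) + 3*cos(2*x))*exp(-x)/5] = -3*exp(-x)*cos(2*x) = G'(x).

G(x) = (-5*exp(x) - 6*sin(2*x) + 3*cos(2*x))*exp(-x)/5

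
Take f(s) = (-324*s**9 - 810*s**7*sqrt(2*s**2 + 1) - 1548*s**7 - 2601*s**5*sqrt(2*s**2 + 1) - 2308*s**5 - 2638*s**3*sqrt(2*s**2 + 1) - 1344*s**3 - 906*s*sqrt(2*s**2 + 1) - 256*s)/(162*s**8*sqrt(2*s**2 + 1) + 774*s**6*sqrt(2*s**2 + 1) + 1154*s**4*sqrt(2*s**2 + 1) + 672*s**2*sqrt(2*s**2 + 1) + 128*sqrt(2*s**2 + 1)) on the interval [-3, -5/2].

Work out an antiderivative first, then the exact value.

Antiderivative: F(s) = -sqrt(2*s**2 + 1) - 5*log(s**4/2 + 3*s**2/2 + 1/2)/4 - 1/(6*s**2 + 16/3); value = -5*log(941/32)/4 - 3*sqrt(6)/2 - 297/45746 + sqrt(19) + 5*log(109/2)/4

Whatever form F(s) takes, F'(s) = f(s) is non-negotiable.
F(s) = -sqrt(2*s**2 + 1) - 5*log(s**4/2 + 3*s**2/2 + 1/2)/4 - 1/(6*s**2 + 16/3) is an antiderivative of f.
Check: d/ds[-sqrt(2*s**2 + 1) - 5*log(s**4/2 + 3*s**2/2 + 1/2)/4 - 1/(6*s**2 + 16/3)] = (-324*s**9 - 810*s**7*sqrt(2*s**2 + 1) - 1548*s**7 - 2601*s**5*sqrt(2*s**2 + 1) - 2308*s**5 - 2638*s**3*sqrt(2*s**2 + 1) - 1344*s**3 - 906*s*sqrt(2*s**2 + 1) - 256*s)/(162*s**8*sqrt(2*s**2 + 1) + 774*s**6*sqrt(2*s**2 + 1) + 1154*s**4*sqrt(2*s**2 + 1) + 672*s**2*sqrt(2*s**2 + 1) + 128*sqrt(2*s**2 + 1)) = f(s).
F(-5/2) = -5*log(941/32)/4 - 3*sqrt(6)/2 - 6/257; F(-3) = -5*log(109/2)/4 - sqrt(19) - 3/178.
Integral = F(-5/2) - F(-3) = -5*log(941/32)/4 - 3*sqrt(6)/2 - 297/45746 + sqrt(19) + 5*log(109/2)/4.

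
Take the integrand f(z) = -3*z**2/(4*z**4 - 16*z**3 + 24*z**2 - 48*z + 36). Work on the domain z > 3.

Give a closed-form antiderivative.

The denominator factors as 4*(z - 3)*(z - 1)*(z**2 + 3); partial fractions split f into directly integrable pieces: 3*z/(16*(z**2 + 3)) + 3/(32*(z - 1)) - 9/(32*(z - 3)).
Check: d/dz[3*(-3*log(z - 3) + log(z**3 - z**2 + 3*z - 3))/32] = -3*z**2/(4*z**4 - 16*z**3 + 24*z**2 - 48*z + 36) = f(z).

An antiderivative is F(z) = 3*(-3*log(z - 3) + log(z**3 - z**2 + 3*z - 3))/32.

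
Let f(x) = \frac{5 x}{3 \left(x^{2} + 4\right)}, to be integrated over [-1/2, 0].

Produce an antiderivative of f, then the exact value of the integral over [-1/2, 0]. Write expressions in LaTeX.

The substitution u = x^{2} + 4 works: f is exactly (dF/du)*(du/dx) for that inner function.
F(x) = \frac{5 \log{\left(x^{2} + 4 \right)}}{6} is an antiderivative of f.
Check: d/dx[\frac{5 \log{\left(x^{2} + 4 \right)}}{6}] = \frac{5 x}{3 x^{2} + 12}, which equals f(x).
F(0) = \frac{5 \log{\left(4 \right)}}{6}; F(-1/2) = \frac{5 \log{\left(\frac{17}{4} \right)}}{6}.
Integral = F(0) - F(-1/2) = - \frac{5 \log{\left(\frac{17}{4} \right)}}{6} + \frac{5 \log{\left(4 \right)}}{6}.

Antiderivative: F(x) = \frac{5 \log{\left(x^{2} + 4 \right)}}{6}; value = - \frac{5 \log{\left(\frac{17}{4} \right)}}{6} + \frac{5 \log{\left(4 \right)}}{6}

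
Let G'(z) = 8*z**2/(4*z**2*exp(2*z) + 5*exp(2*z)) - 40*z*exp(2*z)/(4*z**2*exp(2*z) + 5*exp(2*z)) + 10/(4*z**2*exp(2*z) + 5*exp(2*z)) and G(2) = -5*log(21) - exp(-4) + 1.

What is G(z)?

G(z) = -5*log(4*z**2 + 5) + 1 - exp(-2*z)

The integrand splits into summands that can be handled one at a time.
A general antiderivative is -5*log(4*z**2 + 5) - exp(-2*z) + C.
The condition gives C = -5*log(21) - exp(-4) + 1 - (-5*log(21) - exp(-4)) = 1.
So G(z) = -5*log(4*z**2 + 5) + 1 - exp(-2*z).
Check: d/dz[-5*log(4*z**2 + 5) + 1 - exp(-2*z)] = (8*z**2 - 40*z*exp(2*z) + 10)/(4*z**2*exp(2*z) + 5*exp(2*z)), which equals G'(z).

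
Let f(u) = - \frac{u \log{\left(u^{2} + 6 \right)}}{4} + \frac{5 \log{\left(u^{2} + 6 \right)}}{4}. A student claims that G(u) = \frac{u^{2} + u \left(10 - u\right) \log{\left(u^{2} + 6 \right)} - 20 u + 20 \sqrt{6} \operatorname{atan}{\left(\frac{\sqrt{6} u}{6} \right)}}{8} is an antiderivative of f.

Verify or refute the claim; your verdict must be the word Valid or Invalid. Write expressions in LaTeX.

Invalid: d/du[G] - f = \frac{3 u}{2 u^{2} + 12}, which is not 0.

d/du[G] = \frac{- u^{3} \log{\left(u^{2} + 6 \right)} + 5 u^{2} \log{\left(u^{2} + 6 \right)} - 6 u \log{\left(u^{2} + 6 \right)} + 6 u + 30 \log{\left(u^{2} + 6 \right)}}{4 u^{2} + 24}
d/du[G] - f(u) = \frac{3 u}{2 u^{2} + 12} != 0.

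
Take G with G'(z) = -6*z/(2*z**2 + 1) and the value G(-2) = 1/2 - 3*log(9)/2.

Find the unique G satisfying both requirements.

G(z) = -(3*log(2*z**2 + 1) - 1)/2

The substitution u = 2*z**2 + 1 works: G'(z) is exactly (dG/du)*(du/dz) for that inner function.
A general antiderivative is -3*log(2*z**2 + 1)/2 + C.
The condition gives C = 1/2 - 3*log(9)/2 - (-3*log(9)/2) = 1/2.
So G(z) = -(3*log(2*z**2 + 1) - 1)/2.
Check: d/dz[-(3*log(2*z**2 + 1) - 1)/2] = -6*z/(2*z**2 + 1) = G'(z).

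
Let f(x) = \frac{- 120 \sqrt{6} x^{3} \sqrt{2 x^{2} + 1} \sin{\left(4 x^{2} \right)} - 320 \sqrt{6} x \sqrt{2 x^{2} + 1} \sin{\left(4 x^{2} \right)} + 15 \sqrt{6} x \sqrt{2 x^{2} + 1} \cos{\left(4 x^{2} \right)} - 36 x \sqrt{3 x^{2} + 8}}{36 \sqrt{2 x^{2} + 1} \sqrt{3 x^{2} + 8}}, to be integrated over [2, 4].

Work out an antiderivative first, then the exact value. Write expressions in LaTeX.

Check any antiderivative F(x) by computing F'(x) and comparing it with f(x).
F(x) = \frac{- 18 \sqrt{2 x^{2} + 1} + 5 \sqrt{6} \sqrt{3 x^{2} + 8} \cos{\left(4 x^{2} \right)}}{36} is an antiderivative of f.
Check: d/dx[\frac{- 18 \sqrt{2 x^{2} + 1} + 5 \sqrt{6} \sqrt{3 x^{2} + 8} \cos{\left(4 x^{2} \right)}}{36}] = \frac{- 120 \sqrt{6} x^{3} \sqrt{2 x^{2} + 1} \sin{\left(4 x^{2} \right)} - 320 \sqrt{6} x \sqrt{2 x^{2} + 1} \sin{\left(4 x^{2} \right)} + 15 \sqrt{6} x \sqrt{2 x^{2} + 1} \cos{\left(4 x^{2} \right)} - 36 x \sqrt{3 x^{2} + 8}}{36 \sqrt{2 x^{2} + 1} \sqrt{3 x^{2} + 8}} = f(x).
F(4) = - \frac{\sqrt{33}}{2} + \frac{5 \sqrt{21} \cos{\left(64 \right)}}{9}; F(2) = - \frac{3}{2} + \frac{5 \sqrt{30} \cos{\left(16 \right)}}{18}.
Integral = F(4) - F(2) = - \frac{\sqrt{33}}{2} + \frac{5 \sqrt{21} \cos{\left(64 \right)}}{9} - \frac{5 \sqrt{30} \cos{\left(16 \right)}}{18} + \frac{3}{2}.

Antiderivative: F(x) = \frac{- 18 \sqrt{2 x^{2} + 1} + 5 \sqrt{6} \sqrt{3 x^{2} + 8} \cos{\left(4 x^{2} \right)}}{36}; value = - \frac{\sqrt{33}}{2} + \frac{5 \sqrt{21} \cos{\left(64 \right)}}{9} - \frac{5 \sqrt{30} \cos{\left(16 \right)}}{18} + \frac{3}{2}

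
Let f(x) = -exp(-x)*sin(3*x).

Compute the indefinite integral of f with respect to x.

A candidate is checked by its d/dx: the result must match f(x).
Check: d/dx[exp(-x)*sin(3*x)/10 + 3*exp(-x)*cos(3*x)/10] = -exp(-x)*sin(3*x) = f(x).

F(x) = exp(-x)*sin(3*x)/10 + 3*exp(-x)*cos(3*x)/10 + C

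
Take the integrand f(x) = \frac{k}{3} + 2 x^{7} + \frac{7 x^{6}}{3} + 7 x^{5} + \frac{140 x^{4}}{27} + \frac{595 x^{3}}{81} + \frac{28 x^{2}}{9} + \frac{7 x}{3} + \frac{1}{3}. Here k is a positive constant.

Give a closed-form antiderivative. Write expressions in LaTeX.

An antiderivative is F(x) = \frac{k x}{3} + \frac{\left(- x^{2} - \frac{x}{3} - 1\right)^{4}}{4}.

Integrate term by term and add the pieces.
Check: d/dx[\frac{k x}{3} + \frac{\left(- x^{2} - \frac{x}{3} - 1\right)^{4}}{4}] = \frac{k}{3} + 2 x^{7} + \frac{7 x^{6}}{3} + 7 x^{5} + \frac{140 x^{4}}{27} + \frac{595 x^{3}}{81} + \frac{28 x^{2}}{9} + \frac{7 x}{3} + \frac{1}{3} = f(x).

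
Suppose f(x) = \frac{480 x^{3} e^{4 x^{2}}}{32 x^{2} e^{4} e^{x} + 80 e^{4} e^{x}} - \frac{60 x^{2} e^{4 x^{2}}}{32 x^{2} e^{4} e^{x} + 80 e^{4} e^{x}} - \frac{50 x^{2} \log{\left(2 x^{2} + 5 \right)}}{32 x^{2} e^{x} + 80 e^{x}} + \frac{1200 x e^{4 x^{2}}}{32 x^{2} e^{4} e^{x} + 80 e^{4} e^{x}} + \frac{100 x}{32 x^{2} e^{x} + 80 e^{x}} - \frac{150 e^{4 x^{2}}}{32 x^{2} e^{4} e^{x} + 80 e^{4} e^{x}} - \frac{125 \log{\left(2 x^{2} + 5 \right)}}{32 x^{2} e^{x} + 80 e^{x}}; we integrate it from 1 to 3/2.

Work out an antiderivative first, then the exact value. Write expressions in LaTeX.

Recognize the product-rule pattern: f = u'v + uv' with u = \frac{15 e^{4 x^{2} - 4}}{8} + \frac{25 \log{\left(2 x^{2} + 5 \right)}}{16}, v = e^{- x}, so integration by parts undoes it.
F(x) = - \frac{5 \left(- \frac{3 e^{4 x^{2} - 4}}{2} - \frac{5 \log{\left(2 x^{2} + 5 \right)}}{4}\right) e^{- x}}{4} is an antiderivative of f.
Check: d/dx[- \frac{5 \left(- \frac{3 e^{4 x^{2} - 4}}{2} - \frac{5 \log{\left(2 x^{2} + 5 \right)}}{4}\right) e^{- x}}{4}] = \frac{\frac{480 x^{3} e^{4 x^{2}}}{e^{4}} - \frac{60 x^{2} e^{4 x^{2}}}{e^{4}} - 50 x^{2} \log{\left(2 x^{2} + 5 \right)} + \frac{1200 x e^{4 x^{2}}}{e^{4}} + 100 x - \frac{150 e^{4 x^{2}}}{e^{4}} - 125 \log{\left(2 x^{2} + 5 \right)}}{32 x^{2} e^{x} + 80 e^{x}}, which equals f(x).
F(3/2) = \frac{25 \log{\left(\frac{19}{2} \right)}}{16 e^{\frac{3}{2}}} + \frac{15 e^{\frac{7}{2}}}{8}; F(1) = \frac{15}{8 e} + \frac{25 \log{\left(7 \right)}}{16 e}.
Integral = F(3/2) - F(1) = - \frac{25 \log{\left(7 \right)}}{16 e} - \frac{15}{8 e} + \frac{25 \log{\left(\frac{19}{2} \right)}}{16 e^{\frac{3}{2}}} + \frac{15 e^{\frac{7}{2}}}{8}.

Antiderivative: F(x) = - \frac{5 \left(- \frac{3 e^{4 x^{2} - 4}}{2} - \frac{5 \log{\left(2 x^{2} + 5 \right)}}{4}\right) e^{- x}}{4}; value = - \frac{25 \log{\left(7 \right)}}{16 e} - \frac{15}{8 e} + \frac{25 \log{\left(\frac{19}{2} \right)}}{16 e^{\frac{3}{2}}} + \frac{15 e^{\frac{7}{2}}}{8}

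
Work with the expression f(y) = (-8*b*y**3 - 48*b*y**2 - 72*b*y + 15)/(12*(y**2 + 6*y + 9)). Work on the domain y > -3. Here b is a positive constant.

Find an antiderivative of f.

An antiderivative is F(y) = (-4*b*y**3 - 12*b*y**2 - 15)/(12*y + 36).

Check any antiderivative F(y) by computing F'(y) and comparing it with f(y).
Check: d/dy[(-4*b*y**3 - 12*b*y**2 - 15)/(12*y + 36)] = (-8*b*y**3 - 48*b*y**2 - 72*b*y + 15)/(12*y**2 + 72*y + 108), which equals f(y).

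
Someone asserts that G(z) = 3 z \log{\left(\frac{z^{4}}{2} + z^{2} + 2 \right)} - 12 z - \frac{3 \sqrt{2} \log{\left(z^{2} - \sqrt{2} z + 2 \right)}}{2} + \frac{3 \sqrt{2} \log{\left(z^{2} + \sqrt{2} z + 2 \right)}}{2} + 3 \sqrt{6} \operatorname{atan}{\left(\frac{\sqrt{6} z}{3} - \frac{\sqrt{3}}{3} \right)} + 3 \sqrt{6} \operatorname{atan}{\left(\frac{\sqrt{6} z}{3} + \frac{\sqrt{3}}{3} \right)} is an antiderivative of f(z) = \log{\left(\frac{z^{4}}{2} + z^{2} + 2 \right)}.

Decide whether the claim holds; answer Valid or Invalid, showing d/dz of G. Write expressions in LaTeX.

d/dz[G] = 3 \log{\left(\frac{z^{4}}{2} + z^{2} + 2 \right)}
d/dz[G] - f(z) = 2 \log{\left(\frac{z^{4}}{2} + z^{2} + 2 \right)} != 0.

Invalid: d/dz[G] - f = 2 \log{\left(\frac{z^{4}}{2} + z^{2} + 2 \right)}, which is not 0.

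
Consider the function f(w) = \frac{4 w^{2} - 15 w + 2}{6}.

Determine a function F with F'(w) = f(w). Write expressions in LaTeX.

An antiderivative is F(w) = \frac{2 w^{3}}{9} - \frac{5 w^{2}}{4} + \frac{w}{3}.

Since d/dw undoes antidifferentiation here, F'(w) = f(w) is required of F(w).
Check: d/dw[\frac{2 w^{3}}{9} - \frac{5 w^{2}}{4} + \frac{w}{3}] = \frac{2 w^{2}}{3} - \frac{5 w}{2} + \frac{1}{3}, which equals f(w).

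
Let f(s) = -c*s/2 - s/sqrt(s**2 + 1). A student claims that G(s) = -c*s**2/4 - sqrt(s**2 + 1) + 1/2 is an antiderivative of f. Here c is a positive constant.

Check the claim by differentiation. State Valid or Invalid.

Valid - differentiating G returns exactly f.

d/ds[G] = (-c*s*sqrt(s**2 + 1) - 2*s)/(2*sqrt(s**2 + 1))
This equals f(s) exactly, so the claim holds.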